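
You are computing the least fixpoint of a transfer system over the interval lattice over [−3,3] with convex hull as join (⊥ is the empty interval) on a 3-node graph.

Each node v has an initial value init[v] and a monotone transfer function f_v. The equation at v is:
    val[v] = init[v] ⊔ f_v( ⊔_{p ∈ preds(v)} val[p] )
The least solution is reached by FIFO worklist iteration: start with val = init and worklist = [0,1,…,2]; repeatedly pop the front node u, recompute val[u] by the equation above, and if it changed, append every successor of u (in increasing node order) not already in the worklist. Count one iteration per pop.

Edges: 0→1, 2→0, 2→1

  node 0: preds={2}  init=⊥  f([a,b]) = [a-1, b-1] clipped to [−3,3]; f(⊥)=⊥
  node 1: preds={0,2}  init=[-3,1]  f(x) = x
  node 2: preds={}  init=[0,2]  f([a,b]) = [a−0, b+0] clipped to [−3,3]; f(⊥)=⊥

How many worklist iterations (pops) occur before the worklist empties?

3

Worklist (3 pops):
  #1 pop 0: in=[0,2] → [-1,1] (was ⊥); enqueue []
  #2 pop 1: in=[-1,2] → [-3,2] (was [-3,1]); enqueue []
  #3 pop 2: in=⊥ → [0,2] (no change)

Fixpoint:
  val[0] = [-1,1]
  val[1] = [-3,2]
  val[2] = [0,2]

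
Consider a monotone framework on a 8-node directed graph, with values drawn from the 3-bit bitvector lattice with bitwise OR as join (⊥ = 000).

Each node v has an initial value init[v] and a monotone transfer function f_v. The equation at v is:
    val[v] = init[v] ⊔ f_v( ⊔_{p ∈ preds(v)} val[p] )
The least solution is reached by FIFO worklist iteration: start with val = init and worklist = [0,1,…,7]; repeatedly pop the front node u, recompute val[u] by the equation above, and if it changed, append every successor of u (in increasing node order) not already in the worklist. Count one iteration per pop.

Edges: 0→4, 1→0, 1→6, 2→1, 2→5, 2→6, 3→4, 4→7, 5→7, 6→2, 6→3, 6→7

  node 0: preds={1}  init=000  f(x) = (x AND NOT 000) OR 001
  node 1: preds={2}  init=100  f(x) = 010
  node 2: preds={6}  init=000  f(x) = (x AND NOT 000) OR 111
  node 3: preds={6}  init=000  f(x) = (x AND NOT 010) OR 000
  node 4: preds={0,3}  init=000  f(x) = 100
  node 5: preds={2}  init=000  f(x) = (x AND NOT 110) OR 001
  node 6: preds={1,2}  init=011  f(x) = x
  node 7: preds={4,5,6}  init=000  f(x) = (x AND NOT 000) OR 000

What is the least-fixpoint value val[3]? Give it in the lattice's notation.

101

Trace (13 dequeues):
  [1] u=0 | in 100 | out 101 | prev 000 | push {}
  [2] u=1 | in 000 | out 110 | prev 100 | push {0}
  [3] u=2 | in 011 | out 111 | prev 000 | push {1}
  [4] u=3 | in 011 | out 001 | prev 000 | push {}
  [5] u=4 | in 101 | out 100 | prev 000 | push {}
  [6] u=5 | in 111 | out 001 | prev 000 | push {}
  [7] u=6 | in 111 | out 111 | prev 011 | push {2,3}
  [8] u=7 | in 111 | out 111 | prev 000 | push {}
  [9] u=0 | in 110 | out 111 | prev 101 | push {4}
  [10] u=1 | in 111 | out 110 | ==
  [11] u=2 | in 111 | out 111 | ==
  [12] u=3 | in 111 | out 101 | prev 001 | push {}
  [13] u=4 | in 111 | out 100 | ==

Converged values:
  [0] 111
  [1] 110
  [2] 111
  [3] 101
  [4] 100
  [5] 001
  [6] 111
  [7] 111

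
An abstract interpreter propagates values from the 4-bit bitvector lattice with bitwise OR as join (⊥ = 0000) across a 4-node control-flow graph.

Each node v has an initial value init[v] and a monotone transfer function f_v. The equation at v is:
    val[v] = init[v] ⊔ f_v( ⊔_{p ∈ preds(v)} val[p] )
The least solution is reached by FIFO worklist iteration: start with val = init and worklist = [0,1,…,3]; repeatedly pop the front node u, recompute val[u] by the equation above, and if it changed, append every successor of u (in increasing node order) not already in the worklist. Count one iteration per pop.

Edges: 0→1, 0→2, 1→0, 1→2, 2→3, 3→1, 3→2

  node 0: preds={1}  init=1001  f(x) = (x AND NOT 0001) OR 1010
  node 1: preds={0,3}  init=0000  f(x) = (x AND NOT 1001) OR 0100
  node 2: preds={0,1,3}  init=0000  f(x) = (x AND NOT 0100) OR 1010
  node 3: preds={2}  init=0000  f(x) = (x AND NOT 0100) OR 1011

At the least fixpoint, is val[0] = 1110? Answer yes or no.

Worklist (7 pops):
  #1 pop 0: in=0000 → 1011 (was 1001); enqueue []
  #2 pop 1: in=1011 → 0110 (was 0000); enqueue [0]
  #3 pop 2: in=1111 → 1011 (was 0000); enqueue []
  #4 pop 3: in=1011 → 1011 (was 0000); enqueue [1,2]
  #5 pop 0: in=0110 → 1111 (was 1011); enqueue []
  #6 pop 1: in=1111 → 0110 (no change)
  #7 pop 2: in=1111 → 1011 (no change)

Fixpoint:
  val[0] = 1111
  val[1] = 0110
  val[2] = 1011
  val[3] = 1011

no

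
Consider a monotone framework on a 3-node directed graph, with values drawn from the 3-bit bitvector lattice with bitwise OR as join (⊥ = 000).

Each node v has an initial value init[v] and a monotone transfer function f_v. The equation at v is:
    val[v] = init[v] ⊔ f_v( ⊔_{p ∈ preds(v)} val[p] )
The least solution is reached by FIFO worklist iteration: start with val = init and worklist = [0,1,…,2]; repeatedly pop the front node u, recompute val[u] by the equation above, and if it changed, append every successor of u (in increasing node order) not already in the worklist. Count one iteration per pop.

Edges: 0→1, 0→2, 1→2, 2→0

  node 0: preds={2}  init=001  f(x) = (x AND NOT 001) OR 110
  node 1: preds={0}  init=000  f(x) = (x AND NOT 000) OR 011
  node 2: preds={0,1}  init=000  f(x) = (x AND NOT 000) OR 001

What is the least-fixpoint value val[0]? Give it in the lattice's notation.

Trace (4 dequeues):
  [1] u=0 | in 000 | out 111 | prev 001 | push {}
  [2] u=1 | in 111 | out 111 | prev 000 | push {}
  [3] u=2 | in 111 | out 111 | prev 000 | push {0}
  [4] u=0 | in 111 | out 111 | ==

Converged values:
  [0] 111
  [1] 111
  [2] 111

111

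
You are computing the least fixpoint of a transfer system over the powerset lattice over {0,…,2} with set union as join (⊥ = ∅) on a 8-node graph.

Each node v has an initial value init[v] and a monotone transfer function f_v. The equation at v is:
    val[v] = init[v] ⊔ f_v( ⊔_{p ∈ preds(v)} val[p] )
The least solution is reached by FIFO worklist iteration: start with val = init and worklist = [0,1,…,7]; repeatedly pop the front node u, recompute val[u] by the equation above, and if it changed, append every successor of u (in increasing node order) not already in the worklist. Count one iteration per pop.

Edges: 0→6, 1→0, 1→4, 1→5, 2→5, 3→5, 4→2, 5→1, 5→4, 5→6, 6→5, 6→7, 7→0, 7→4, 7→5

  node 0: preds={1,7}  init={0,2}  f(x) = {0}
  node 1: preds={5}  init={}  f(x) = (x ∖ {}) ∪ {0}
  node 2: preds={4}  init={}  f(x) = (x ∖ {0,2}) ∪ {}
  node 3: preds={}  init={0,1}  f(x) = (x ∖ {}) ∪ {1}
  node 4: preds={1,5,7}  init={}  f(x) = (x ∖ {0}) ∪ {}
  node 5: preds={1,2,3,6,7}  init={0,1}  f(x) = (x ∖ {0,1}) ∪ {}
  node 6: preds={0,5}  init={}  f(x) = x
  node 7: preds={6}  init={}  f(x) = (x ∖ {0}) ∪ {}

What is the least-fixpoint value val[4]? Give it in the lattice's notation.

Trace (18 dequeues):
  [1] u=0 | in {} | out {0,2} | ==
  [2] u=1 | in {0,1} | out {0,1} | prev {} | push {0}
  [3] u=2 | in {} | out {} | ==
  [4] u=3 | in {} | out {0,1} | ==
  [5] u=4 | in {0,1} | out {1} | prev {} | push {2}
  [6] u=5 | in {0,1} | out {0,1} | ==
  [7] u=6 | in {0,1,2} | out {0,1,2} | prev {} | push {5}
  [8] u=7 | in {0,1,2} | out {1,2} | prev {} | push {4}
  [9] u=0 | in {0,1,2} | out {0,2} | ==
  [10] u=2 | in {1} | out {1} | prev {} | push {}
  [11] u=5 | in {0,1,2} | out {0,1,2} | prev {0,1} | push {1,6}
  [12] u=4 | in {0,1,2} | out {1,2} | prev {1} | push {2}
  [13] u=1 | in {0,1,2} | out {0,1,2} | prev {0,1} | push {0,4,5}
  [14] u=6 | in {0,1,2} | out {0,1,2} | ==
  [15] u=2 | in {1,2} | out {1} | ==
  [16] u=0 | in {0,1,2} | out {0,2} | ==
  [17] u=4 | in {0,1,2} | out {1,2} | ==
  [18] u=5 | in {0,1,2} | out {0,1,2} | ==

Converged values:
  [0] {0,2}
  [1] {0,1,2}
  [2] {1}
  [3] {0,1}
  [4] {1,2}
  [5] {0,1,2}
  [6] {0,1,2}
  [7] {1,2}

{1,2}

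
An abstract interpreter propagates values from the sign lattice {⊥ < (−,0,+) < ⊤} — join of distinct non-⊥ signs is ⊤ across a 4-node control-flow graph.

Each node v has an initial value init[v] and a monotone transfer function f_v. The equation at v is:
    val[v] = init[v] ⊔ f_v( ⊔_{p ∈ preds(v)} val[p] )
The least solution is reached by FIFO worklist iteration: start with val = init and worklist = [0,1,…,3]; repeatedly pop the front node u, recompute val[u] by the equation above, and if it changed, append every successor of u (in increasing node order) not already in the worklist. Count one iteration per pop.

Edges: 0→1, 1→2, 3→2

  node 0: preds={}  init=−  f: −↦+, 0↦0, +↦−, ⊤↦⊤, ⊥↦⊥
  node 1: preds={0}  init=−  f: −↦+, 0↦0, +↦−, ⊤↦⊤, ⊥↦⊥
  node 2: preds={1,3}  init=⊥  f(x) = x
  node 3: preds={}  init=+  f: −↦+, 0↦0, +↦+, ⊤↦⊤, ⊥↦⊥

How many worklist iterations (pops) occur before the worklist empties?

Iteration log — 4 steps:
  step 1. node 0  ⊔preds=⊥  new=−  stable
  step 2. node 1  ⊔preds=−  new=⊤  old=−  +wl: 
  step 3. node 2  ⊔preds=⊤  new=⊤  old=⊥  +wl: 
  step 4. node 3  ⊔preds=⊥  new=+  stable

Least fixpoint reached:
  node 0: −
  node 1: ⊤
  node 2: ⊤
  node 3: +

4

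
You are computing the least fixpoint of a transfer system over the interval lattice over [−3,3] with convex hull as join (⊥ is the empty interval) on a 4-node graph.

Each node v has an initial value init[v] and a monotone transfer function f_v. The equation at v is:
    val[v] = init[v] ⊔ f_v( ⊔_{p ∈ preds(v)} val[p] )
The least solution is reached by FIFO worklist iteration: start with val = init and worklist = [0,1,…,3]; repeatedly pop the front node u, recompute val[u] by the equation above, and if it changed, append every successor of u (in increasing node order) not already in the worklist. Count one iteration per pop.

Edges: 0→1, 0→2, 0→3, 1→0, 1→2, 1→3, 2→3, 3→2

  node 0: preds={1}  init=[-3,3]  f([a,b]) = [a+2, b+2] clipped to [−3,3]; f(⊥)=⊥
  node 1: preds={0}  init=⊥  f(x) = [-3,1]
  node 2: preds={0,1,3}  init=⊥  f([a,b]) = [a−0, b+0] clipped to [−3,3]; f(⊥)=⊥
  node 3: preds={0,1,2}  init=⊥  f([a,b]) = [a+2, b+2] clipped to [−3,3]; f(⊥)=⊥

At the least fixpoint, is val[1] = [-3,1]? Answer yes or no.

Iteration log — 6 steps:
  step 1. node 0  ⊔preds=⊥  new=[-3,3]  stable
  step 2. node 1  ⊔preds=[-3,3]  new=[-3,1]  old=⊥  +wl: 0
  step 3. node 2  ⊔preds=[-3,3]  new=[-3,3]  old=⊥  +wl: 
  step 4. node 3  ⊔preds=[-3,3]  new=[-1,3]  old=⊥  +wl: 2
  step 5. node 0  ⊔preds=[-3,1]  new=[-3,3]  stable
  step 6. node 2  ⊔preds=[-3,3]  new=[-3,3]  stable

Least fixpoint reached:
  node 0: [-3,3]
  node 1: [-3,1]
  node 2: [-3,3]
  node 3: [-1,3]

yes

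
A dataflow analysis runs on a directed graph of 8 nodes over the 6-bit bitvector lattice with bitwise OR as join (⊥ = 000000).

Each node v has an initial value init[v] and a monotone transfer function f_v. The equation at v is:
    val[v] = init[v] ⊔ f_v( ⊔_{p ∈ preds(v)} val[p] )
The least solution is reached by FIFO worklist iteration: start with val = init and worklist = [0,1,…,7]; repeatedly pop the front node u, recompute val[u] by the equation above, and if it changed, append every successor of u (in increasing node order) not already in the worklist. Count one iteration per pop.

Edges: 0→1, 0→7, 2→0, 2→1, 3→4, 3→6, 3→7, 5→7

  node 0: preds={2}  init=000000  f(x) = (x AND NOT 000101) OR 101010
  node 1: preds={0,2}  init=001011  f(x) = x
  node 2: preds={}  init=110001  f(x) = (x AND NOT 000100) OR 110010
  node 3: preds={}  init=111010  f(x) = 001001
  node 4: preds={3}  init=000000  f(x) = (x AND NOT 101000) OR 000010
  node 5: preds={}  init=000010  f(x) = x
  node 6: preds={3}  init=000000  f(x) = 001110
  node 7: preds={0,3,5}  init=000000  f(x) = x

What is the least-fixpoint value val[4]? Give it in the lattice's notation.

Worklist (10 pops):
  #1 pop 0: in=110001 → 111010 (was 000000); enqueue []
  #2 pop 1: in=111011 → 111011 (was 001011); enqueue []
  #3 pop 2: in=000000 → 110011 (was 110001); enqueue [0,1]
  #4 pop 3: in=000000 → 111011 (was 111010); enqueue []
  #5 pop 4: in=111011 → 010011 (was 000000); enqueue []
  #6 pop 5: in=000000 → 000010 (no change)
  #7 pop 6: in=111011 → 001110 (was 000000); enqueue []
  #8 pop 7: in=111011 → 111011 (was 000000); enqueue []
  #9 pop 0: in=110011 → 111010 (no change)
  #10 pop 1: in=111011 → 111011 (no change)

Fixpoint:
  val[0] = 111010
  val[1] = 111011
  val[2] = 110011
  val[3] = 111011
  val[4] = 010011
  val[5] = 000010
  val[6] = 001110
  val[7] = 111011

010011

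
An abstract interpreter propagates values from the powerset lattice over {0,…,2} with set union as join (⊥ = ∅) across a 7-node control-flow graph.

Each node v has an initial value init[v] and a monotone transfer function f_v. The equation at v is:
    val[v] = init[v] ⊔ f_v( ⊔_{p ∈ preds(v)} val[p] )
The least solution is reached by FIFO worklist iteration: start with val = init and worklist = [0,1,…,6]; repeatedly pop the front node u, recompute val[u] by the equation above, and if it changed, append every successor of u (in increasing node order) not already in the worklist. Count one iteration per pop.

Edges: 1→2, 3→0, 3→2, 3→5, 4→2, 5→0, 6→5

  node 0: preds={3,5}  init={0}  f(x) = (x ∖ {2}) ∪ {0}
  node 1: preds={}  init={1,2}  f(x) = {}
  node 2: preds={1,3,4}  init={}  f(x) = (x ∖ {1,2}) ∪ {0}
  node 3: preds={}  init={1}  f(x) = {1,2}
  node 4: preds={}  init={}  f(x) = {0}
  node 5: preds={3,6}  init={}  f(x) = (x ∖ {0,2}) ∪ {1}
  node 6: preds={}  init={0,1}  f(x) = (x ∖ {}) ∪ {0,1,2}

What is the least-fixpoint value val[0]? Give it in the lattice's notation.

Iteration log — 10 steps:
  step 1. node 0  ⊔preds={1}  new={0,1}  old={0}  +wl: 
  step 2. node 1  ⊔preds={}  new={1,2}  stable
  step 3. node 2  ⊔preds={1,2}  new={0}  old={}  +wl: 
  step 4. node 3  ⊔preds={}  new={1,2}  old={1}  +wl: 0,2
  step 5. node 4  ⊔preds={}  new={0}  old={}  +wl: 
  step 6. node 5  ⊔preds={0,1,2}  new={1}  old={}  +wl: 
  step 7. node 6  ⊔preds={}  new={0,1,2}  old={0,1}  +wl: 5
  step 8. node 0  ⊔preds={1,2}  new={0,1}  stable
  step 9. node 2  ⊔preds={0,1,2}  new={0}  stable
  step 10. node 5  ⊔preds={0,1,2}  new={1}  stable

Least fixpoint reached:
  node 0: {0,1}
  node 1: {1,2}
  node 2: {0}
  node 3: {1,2}
  node 4: {0}
  node 5: {1}
  node 6: {0,1,2}

{0,1}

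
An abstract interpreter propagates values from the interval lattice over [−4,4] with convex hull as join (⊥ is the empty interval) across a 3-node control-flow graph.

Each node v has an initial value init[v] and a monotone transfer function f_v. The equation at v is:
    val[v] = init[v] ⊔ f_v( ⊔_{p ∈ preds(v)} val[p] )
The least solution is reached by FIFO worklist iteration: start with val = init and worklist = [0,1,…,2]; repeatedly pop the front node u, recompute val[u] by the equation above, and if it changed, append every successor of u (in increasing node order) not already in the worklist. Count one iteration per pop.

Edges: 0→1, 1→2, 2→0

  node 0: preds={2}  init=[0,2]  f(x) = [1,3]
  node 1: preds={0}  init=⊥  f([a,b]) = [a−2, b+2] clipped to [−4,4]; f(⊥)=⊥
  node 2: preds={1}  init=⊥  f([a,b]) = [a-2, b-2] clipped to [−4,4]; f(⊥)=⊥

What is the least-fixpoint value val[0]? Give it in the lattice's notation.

Trace (4 dequeues):
  [1] u=0 | in ⊥ | out [0,3] | prev [0,2] | push {}
  [2] u=1 | in [0,3] | out [-2,4] | prev ⊥ | push {}
  [3] u=2 | in [-2,4] | out [-4,2] | prev ⊥ | push {0}
  [4] u=0 | in [-4,2] | out [0,3] | ==

Converged values:
  [0] [0,3]
  [1] [-2,4]
  [2] [-4,2]

[0,3]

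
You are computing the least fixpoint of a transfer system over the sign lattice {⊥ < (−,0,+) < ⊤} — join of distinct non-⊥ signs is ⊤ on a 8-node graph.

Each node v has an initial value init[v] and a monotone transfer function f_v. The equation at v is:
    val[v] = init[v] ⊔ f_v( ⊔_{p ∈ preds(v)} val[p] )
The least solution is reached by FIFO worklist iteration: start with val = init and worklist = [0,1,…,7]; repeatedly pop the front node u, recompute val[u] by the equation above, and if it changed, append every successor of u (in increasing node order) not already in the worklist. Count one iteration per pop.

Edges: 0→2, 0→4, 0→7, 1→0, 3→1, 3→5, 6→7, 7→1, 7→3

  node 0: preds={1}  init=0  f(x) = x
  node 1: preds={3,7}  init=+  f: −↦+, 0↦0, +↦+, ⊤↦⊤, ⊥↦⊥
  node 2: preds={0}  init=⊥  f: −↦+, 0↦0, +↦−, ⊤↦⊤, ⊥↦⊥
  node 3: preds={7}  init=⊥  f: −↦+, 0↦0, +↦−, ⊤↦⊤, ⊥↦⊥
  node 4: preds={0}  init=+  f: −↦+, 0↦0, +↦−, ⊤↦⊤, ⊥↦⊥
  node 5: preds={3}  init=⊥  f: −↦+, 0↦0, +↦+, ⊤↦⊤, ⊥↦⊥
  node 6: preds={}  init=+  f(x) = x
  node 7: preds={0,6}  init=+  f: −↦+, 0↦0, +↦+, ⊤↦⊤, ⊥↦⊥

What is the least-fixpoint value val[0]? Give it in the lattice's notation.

Trace (13 dequeues):
  [1] u=0 | in + | out ⊤ | prev 0 | push {}
  [2] u=1 | in + | out + | ==
  [3] u=2 | in ⊤ | out ⊤ | prev ⊥ | push {}
  [4] u=3 | in + | out − | prev ⊥ | push {1}
  [5] u=4 | in ⊤ | out ⊤ | prev + | push {}
  [6] u=5 | in − | out + | prev ⊥ | push {}
  [7] u=6 | in ⊥ | out + | ==
  [8] u=7 | in ⊤ | out ⊤ | prev + | push {3}
  [9] u=1 | in ⊤ | out ⊤ | prev + | push {0}
  [10] u=3 | in ⊤ | out ⊤ | prev − | push {1,5}
  [11] u=0 | in ⊤ | out ⊤ | ==
  [12] u=1 | in ⊤ | out ⊤ | ==
  [13] u=5 | in ⊤ | out ⊤ | prev + | push {}

Converged values:
  [0] ⊤
  [1] ⊤
  [2] ⊤
  [3] ⊤
  [4] ⊤
  [5] ⊤
  [6] +
  [7] ⊤

⊤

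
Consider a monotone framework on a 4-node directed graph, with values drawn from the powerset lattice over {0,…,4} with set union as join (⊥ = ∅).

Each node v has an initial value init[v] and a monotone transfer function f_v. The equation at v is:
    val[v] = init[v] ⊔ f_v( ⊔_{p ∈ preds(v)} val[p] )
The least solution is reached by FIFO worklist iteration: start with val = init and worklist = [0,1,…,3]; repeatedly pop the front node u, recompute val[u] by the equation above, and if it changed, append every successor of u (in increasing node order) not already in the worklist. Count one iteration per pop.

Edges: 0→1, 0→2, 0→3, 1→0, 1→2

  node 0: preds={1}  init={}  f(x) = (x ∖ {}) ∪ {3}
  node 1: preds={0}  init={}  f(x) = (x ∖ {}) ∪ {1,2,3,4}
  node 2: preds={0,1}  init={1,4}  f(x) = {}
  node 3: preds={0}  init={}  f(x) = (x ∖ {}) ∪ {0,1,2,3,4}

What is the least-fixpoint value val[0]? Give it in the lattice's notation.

Iteration log — 8 steps:
  step 1. node 0  ⊔preds={}  new={3}  old={}  +wl: 
  step 2. node 1  ⊔preds={3}  new={1,2,3,4}  old={}  +wl: 0
  step 3. node 2  ⊔preds={1,2,3,4}  new={1,4}  stable
  step 4. node 3  ⊔preds={3}  new={0,1,2,3,4}  old={}  +wl: 
  step 5. node 0  ⊔preds={1,2,3,4}  new={1,2,3,4}  old={3}  +wl: 1,2,3
  step 6. node 1  ⊔preds={1,2,3,4}  new={1,2,3,4}  stable
  step 7. node 2  ⊔preds={1,2,3,4}  new={1,4}  stable
  step 8. node 3  ⊔preds={1,2,3,4}  new={0,1,2,3,4}  stable

Least fixpoint reached:
  node 0: {1,2,3,4}
  node 1: {1,2,3,4}
  node 2: {1,4}
  node 3: {0,1,2,3,4}

{1,2,3,4}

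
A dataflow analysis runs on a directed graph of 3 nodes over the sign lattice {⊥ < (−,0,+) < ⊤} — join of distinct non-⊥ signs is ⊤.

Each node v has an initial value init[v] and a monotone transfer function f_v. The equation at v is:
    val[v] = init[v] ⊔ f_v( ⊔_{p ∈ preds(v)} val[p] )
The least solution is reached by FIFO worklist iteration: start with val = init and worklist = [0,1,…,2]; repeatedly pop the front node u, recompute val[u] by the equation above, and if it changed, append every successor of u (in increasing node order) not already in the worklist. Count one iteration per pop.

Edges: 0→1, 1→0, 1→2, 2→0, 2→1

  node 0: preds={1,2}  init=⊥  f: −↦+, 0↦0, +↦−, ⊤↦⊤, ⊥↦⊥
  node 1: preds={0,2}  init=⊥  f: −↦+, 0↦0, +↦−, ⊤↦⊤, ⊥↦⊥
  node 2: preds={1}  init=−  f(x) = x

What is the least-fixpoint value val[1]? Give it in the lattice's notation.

⊤

Worklist (5 pops):
  #1 pop 0: in=− → + (was ⊥); enqueue []
  #2 pop 1: in=⊤ → ⊤ (was ⊥); enqueue [0]
  #3 pop 2: in=⊤ → ⊤ (was −); enqueue [1]
  #4 pop 0: in=⊤ → ⊤ (was +); enqueue []
  #5 pop 1: in=⊤ → ⊤ (no change)

Fixpoint:
  val[0] = ⊤
  val[1] = ⊤
  val[2] = ⊤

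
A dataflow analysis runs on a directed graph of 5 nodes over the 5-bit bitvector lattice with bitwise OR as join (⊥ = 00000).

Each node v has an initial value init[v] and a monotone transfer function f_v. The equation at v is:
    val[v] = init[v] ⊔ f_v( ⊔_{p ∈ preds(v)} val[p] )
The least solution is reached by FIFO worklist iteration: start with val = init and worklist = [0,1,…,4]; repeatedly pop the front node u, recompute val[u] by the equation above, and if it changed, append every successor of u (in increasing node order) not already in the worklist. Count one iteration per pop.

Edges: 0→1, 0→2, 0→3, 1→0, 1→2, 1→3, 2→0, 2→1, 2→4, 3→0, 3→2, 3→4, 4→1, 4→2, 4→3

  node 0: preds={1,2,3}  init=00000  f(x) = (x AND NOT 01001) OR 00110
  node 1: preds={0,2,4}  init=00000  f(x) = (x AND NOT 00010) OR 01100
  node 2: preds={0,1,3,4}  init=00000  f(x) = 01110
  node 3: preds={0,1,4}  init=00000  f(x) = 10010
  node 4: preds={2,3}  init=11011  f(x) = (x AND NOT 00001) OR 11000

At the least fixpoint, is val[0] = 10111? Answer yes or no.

Trace (9 dequeues):
  [1] u=0 | in 00000 | out 00110 | prev 00000 | push {}
  [2] u=1 | in 11111 | out 11101 | prev 00000 | push {0}
  [3] u=2 | in 11111 | out 01110 | prev 00000 | push {1}
  [4] u=3 | in 11111 | out 10010 | prev 00000 | push {2}
  [5] u=4 | in 11110 | out 11111 | prev 11011 | push {3}
  [6] u=0 | in 11111 | out 10110 | prev 00110 | push {}
  [7] u=1 | in 11111 | out 11101 | ==
  [8] u=2 | in 11111 | out 01110 | ==
  [9] u=3 | in 11111 | out 10010 | ==

Converged values:
  [0] 10110
  [1] 11101
  [2] 01110
  [3] 10010
  [4] 11111

no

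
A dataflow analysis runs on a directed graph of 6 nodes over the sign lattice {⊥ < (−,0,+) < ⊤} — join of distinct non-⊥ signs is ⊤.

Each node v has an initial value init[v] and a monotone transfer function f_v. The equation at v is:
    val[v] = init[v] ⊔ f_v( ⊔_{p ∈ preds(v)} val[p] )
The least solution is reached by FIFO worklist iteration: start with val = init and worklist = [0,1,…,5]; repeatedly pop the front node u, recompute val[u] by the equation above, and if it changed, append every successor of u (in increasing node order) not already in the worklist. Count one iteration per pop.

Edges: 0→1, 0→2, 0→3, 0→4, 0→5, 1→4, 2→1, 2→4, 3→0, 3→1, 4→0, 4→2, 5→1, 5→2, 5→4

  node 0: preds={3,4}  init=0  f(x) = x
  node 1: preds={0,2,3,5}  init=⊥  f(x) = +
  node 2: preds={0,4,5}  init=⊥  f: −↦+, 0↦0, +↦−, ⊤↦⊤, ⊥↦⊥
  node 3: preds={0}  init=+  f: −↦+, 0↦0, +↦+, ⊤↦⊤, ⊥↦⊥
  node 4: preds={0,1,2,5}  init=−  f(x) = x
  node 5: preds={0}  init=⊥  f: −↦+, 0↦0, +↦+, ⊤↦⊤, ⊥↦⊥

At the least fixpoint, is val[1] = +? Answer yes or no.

yes

Worklist (10 pops):
  #1 pop 0: in=⊤ → ⊤ (was 0); enqueue []
  #2 pop 1: in=⊤ → + (was ⊥); enqueue []
  #3 pop 2: in=⊤ → ⊤ (was ⊥); enqueue [1]
  #4 pop 3: in=⊤ → ⊤ (was +); enqueue [0]
  #5 pop 4: in=⊤ → ⊤ (was −); enqueue [2]
  #6 pop 5: in=⊤ → ⊤ (was ⊥); enqueue [4]
  #7 pop 1: in=⊤ → + (no change)
  #8 pop 0: in=⊤ → ⊤ (no change)
  #9 pop 2: in=⊤ → ⊤ (no change)
  #10 pop 4: in=⊤ → ⊤ (no change)

Fixpoint:
  val[0] = ⊤
  val[1] = +
  val[2] = ⊤
  val[3] = ⊤
  val[4] = ⊤
  val[5] = ⊤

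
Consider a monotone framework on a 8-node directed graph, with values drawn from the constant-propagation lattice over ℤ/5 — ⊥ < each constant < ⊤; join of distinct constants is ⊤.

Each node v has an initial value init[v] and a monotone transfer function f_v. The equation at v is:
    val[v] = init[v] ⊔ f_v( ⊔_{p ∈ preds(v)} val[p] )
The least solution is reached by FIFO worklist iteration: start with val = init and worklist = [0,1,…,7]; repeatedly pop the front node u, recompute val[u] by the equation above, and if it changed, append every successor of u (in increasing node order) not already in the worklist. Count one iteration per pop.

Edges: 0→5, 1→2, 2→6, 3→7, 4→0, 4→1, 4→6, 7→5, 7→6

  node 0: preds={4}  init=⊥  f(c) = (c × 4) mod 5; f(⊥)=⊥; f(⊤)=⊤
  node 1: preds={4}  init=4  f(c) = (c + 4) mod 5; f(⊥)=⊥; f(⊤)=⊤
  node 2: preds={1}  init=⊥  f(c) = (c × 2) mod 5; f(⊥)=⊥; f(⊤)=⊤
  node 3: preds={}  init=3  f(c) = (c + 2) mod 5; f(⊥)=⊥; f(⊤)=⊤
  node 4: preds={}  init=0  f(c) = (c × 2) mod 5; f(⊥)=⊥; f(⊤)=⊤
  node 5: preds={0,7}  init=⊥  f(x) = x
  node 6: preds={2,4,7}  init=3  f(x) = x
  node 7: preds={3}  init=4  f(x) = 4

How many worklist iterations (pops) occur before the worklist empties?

8

Worklist (8 pops):
  #1 pop 0: in=0 → 0 (was ⊥); enqueue []
  #2 pop 1: in=0 → 4 (no change)
  #3 pop 2: in=4 → 3 (was ⊥); enqueue []
  #4 pop 3: in=⊥ → 3 (no change)
  #5 pop 4: in=⊥ → 0 (no change)
  #6 pop 5: in=⊤ → ⊤ (was ⊥); enqueue []
  #7 pop 6: in=⊤ → ⊤ (was 3); enqueue []
  #8 pop 7: in=3 → 4 (no change)

Fixpoint:
  val[0] = 0
  val[1] = 4
  val[2] = 3
  val[3] = 3
  val[4] = 0
  val[5] = ⊤
  val[6] = ⊤
  val[7] = 4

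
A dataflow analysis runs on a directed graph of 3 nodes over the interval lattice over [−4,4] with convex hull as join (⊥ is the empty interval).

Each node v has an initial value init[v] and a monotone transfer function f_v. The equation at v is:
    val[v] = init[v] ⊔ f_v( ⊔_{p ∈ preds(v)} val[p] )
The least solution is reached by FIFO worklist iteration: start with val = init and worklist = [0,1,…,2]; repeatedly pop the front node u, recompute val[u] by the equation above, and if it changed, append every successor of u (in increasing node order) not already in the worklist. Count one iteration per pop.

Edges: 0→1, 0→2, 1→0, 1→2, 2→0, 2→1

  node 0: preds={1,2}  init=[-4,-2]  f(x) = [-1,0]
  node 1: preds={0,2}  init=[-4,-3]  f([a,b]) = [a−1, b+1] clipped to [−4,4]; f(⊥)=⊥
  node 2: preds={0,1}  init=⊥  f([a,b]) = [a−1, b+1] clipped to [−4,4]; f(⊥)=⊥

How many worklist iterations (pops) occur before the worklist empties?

Iteration log — 11 steps:
  step 1. node 0  ⊔preds=[-4,-3]  new=[-4,0]  old=[-4,-2]  +wl: 
  step 2. node 1  ⊔preds=[-4,0]  new=[-4,1]  old=[-4,-3]  +wl: 0
  step 3. node 2  ⊔preds=[-4,1]  new=[-4,2]  old=⊥  +wl: 1
  step 4. node 0  ⊔preds=[-4,2]  new=[-4,0]  stable
  step 5. node 1  ⊔preds=[-4,2]  new=[-4,3]  old=[-4,1]  +wl: 0,2
  step 6. node 0  ⊔preds=[-4,3]  new=[-4,0]  stable
  step 7. node 2  ⊔preds=[-4,3]  new=[-4,4]  old=[-4,2]  +wl: 0,1
  step 8. node 0  ⊔preds=[-4,4]  new=[-4,0]  stable
  step 9. node 1  ⊔preds=[-4,4]  new=[-4,4]  old=[-4,3]  +wl: 0,2
  step 10. node 0  ⊔preds=[-4,4]  new=[-4,0]  stable
  step 11. node 2  ⊔preds=[-4,4]  new=[-4,4]  stable

Least fixpoint reached:
  node 0: [-4,0]
  node 1: [-4,4]
  node 2: [-4,4]

11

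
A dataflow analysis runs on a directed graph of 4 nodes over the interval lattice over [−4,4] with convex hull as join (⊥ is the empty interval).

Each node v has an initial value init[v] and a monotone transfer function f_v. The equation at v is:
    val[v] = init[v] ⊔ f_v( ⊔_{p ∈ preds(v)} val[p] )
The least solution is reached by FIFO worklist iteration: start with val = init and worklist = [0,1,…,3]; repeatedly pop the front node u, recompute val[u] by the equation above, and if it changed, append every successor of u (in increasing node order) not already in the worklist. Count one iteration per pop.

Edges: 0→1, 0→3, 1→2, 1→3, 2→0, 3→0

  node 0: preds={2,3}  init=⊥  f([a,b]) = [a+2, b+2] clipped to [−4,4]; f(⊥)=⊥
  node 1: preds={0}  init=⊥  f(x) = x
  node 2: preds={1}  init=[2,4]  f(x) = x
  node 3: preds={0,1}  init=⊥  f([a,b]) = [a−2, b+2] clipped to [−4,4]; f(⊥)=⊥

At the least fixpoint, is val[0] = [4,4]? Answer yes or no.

yes

Trace (5 dequeues):
  [1] u=0 | in [2,4] | out [4,4] | prev ⊥ | push {}
  [2] u=1 | in [4,4] | out [4,4] | prev ⊥ | push {}
  [3] u=2 | in [4,4] | out [2,4] | ==
  [4] u=3 | in [4,4] | out [2,4] | prev ⊥ | push {0}
  [5] u=0 | in [2,4] | out [4,4] | ==

Converged values:
  [0] [4,4]
  [1] [4,4]
  [2] [2,4]
  [3] [2,4]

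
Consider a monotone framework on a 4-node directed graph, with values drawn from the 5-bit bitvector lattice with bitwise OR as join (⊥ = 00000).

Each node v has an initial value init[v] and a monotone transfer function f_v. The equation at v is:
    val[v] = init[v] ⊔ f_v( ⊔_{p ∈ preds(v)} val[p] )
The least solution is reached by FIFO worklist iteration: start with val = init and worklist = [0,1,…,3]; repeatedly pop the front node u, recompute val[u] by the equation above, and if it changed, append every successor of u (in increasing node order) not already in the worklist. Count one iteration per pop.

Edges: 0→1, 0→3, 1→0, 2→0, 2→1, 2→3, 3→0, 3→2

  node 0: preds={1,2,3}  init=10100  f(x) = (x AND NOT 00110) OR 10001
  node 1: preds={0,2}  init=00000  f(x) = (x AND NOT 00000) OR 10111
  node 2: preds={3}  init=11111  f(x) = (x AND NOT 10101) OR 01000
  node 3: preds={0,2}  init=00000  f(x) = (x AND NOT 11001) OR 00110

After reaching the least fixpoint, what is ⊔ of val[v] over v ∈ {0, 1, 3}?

Iteration log — 6 steps:
  step 1. node 0  ⊔preds=11111  new=11101  old=10100  +wl: 
  step 2. node 1  ⊔preds=11111  new=11111  old=00000  +wl: 0
  step 3. node 2  ⊔preds=00000  new=11111  stable
  step 4. node 3  ⊔preds=11111  new=00110  old=00000  +wl: 2
  step 5. node 0  ⊔preds=11111  new=11101  stable
  step 6. node 2  ⊔preds=00110  new=11111  stable

Least fixpoint reached:
  node 0: 11101
  node 1: 11111
  node 2: 11111
  node 3: 00110

11111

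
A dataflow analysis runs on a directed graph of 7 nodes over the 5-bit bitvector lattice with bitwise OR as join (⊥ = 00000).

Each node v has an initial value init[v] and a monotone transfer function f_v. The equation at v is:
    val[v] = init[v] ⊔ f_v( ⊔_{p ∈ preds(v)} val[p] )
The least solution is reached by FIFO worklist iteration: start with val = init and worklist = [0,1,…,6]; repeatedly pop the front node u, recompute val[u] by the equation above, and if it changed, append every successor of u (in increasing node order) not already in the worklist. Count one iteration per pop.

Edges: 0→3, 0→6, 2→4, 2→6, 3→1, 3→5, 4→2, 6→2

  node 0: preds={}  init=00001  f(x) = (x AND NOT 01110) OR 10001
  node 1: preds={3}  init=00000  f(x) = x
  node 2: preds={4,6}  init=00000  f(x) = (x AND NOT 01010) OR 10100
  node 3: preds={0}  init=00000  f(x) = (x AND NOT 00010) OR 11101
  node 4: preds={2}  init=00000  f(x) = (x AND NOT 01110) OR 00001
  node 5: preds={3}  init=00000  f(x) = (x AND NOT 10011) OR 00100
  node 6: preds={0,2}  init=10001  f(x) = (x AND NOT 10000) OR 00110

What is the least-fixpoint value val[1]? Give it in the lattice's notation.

11101

Worklist (9 pops):
  #1 pop 0: in=00000 → 10001 (was 00001); enqueue []
  #2 pop 1: in=00000 → 00000 (no change)
  #3 pop 2: in=10001 → 10101 (was 00000); enqueue []
  #4 pop 3: in=10001 → 11101 (was 00000); enqueue [1]
  #5 pop 4: in=10101 → 10001 (was 00000); enqueue [2]
  #6 pop 5: in=11101 → 01100 (was 00000); enqueue []
  #7 pop 6: in=10101 → 10111 (was 10001); enqueue []
  #8 pop 1: in=11101 → 11101 (was 00000); enqueue []
  #9 pop 2: in=10111 → 10101 (no change)

Fixpoint:
  val[0] = 10001
  val[1] = 11101
  val[2] = 10101
  val[3] = 11101
  val[4] = 10001
  val[5] = 01100
  val[6] = 10111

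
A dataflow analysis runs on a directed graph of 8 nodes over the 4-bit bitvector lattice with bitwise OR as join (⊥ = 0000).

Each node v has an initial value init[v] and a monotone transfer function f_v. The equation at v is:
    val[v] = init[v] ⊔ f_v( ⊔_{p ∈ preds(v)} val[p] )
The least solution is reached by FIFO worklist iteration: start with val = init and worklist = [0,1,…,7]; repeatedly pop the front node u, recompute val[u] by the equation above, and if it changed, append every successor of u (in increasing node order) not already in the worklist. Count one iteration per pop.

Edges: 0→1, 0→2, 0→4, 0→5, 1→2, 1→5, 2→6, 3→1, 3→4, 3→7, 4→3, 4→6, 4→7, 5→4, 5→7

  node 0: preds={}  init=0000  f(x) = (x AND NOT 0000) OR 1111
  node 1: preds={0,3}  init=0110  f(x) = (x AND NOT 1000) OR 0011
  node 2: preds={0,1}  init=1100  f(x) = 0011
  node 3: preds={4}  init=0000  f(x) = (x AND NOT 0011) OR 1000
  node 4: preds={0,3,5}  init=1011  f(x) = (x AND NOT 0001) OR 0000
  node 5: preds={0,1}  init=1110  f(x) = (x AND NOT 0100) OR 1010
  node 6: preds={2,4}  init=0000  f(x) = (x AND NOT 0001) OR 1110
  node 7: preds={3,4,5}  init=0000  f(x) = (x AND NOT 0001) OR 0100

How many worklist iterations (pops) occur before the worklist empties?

Iteration log — 13 steps:
  step 1. node 0  ⊔preds=0000  new=1111  old=0000  +wl: 
  step 2. node 1  ⊔preds=1111  new=0111  old=0110  +wl: 
  step 3. node 2  ⊔preds=1111  new=1111  old=1100  +wl: 
  step 4. node 3  ⊔preds=1011  new=1000  old=0000  +wl: 1
  step 5. node 4  ⊔preds=1111  new=1111  old=1011  +wl: 3
  step 6. node 5  ⊔preds=1111  new=1111  old=1110  +wl: 4
  step 7. node 6  ⊔preds=1111  new=1110  old=0000  +wl: 
  step 8. node 7  ⊔preds=1111  new=1110  old=0000  +wl: 
  step 9. node 1  ⊔preds=1111  new=0111  stable
  step 10. node 3  ⊔preds=1111  new=1100  old=1000  +wl: 1,7
  step 11. node 4  ⊔preds=1111  new=1111  stable
  step 12. node 1  ⊔preds=1111  new=0111  stable
  step 13. node 7  ⊔preds=1111  new=1110  stable

Least fixpoint reached:
  node 0: 1111
  node 1: 0111
  node 2: 1111
  node 3: 1100
  node 4: 1111
  node 5: 1111
  node 6: 1110
  node 7: 1110

13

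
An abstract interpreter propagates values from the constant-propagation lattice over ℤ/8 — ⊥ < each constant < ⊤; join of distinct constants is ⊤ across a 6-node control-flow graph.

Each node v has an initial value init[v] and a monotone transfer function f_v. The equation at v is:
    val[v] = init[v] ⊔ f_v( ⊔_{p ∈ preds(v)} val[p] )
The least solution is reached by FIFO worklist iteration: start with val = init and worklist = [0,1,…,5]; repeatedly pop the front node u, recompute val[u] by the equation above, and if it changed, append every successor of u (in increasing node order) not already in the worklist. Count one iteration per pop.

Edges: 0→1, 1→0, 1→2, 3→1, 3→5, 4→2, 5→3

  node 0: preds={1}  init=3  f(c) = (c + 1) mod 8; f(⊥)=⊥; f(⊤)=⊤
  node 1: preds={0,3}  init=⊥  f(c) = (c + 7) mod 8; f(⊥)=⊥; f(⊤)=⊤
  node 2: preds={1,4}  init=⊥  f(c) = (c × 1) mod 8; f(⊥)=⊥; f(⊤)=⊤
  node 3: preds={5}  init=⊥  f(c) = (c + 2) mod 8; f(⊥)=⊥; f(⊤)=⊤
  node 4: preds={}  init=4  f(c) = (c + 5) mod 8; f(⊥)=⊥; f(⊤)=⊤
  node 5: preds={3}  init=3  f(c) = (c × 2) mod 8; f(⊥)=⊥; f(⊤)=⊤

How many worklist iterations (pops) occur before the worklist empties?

Trace (13 dequeues):
  [1] u=0 | in ⊥ | out 3 | ==
  [2] u=1 | in 3 | out 2 | prev ⊥ | push {0}
  [3] u=2 | in ⊤ | out ⊤ | prev ⊥ | push {}
  [4] u=3 | in 3 | out 5 | prev ⊥ | push {1}
  [5] u=4 | in ⊥ | out 4 | ==
  [6] u=5 | in 5 | out ⊤ | prev 3 | push {3}
  [7] u=0 | in 2 | out 3 | ==
  [8] u=1 | in ⊤ | out ⊤ | prev 2 | push {0,2}
  [9] u=3 | in ⊤ | out ⊤ | prev 5 | push {1,5}
  [10] u=0 | in ⊤ | out ⊤ | prev 3 | push {}
  [11] u=2 | in ⊤ | out ⊤ | ==
  [12] u=1 | in ⊤ | out ⊤ | ==
  [13] u=5 | in ⊤ | out ⊤ | ==

Converged values:
  [0] ⊤
  [1] ⊤
  [2] ⊤
  [3] ⊤
  [4] 4
  [5] ⊤

13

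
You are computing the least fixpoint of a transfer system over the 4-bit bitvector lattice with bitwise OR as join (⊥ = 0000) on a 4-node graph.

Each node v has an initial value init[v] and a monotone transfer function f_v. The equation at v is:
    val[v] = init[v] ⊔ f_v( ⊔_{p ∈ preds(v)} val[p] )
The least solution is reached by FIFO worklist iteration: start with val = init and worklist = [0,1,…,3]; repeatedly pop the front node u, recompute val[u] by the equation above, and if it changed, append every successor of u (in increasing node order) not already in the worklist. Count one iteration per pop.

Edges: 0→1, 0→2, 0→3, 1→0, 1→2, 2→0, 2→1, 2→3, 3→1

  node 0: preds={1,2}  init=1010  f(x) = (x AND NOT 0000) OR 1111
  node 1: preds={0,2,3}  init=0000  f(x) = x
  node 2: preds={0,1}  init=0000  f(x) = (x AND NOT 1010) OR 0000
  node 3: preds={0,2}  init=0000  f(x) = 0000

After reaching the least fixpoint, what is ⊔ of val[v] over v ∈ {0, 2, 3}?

Trace (6 dequeues):
  [1] u=0 | in 0000 | out 1111 | prev 1010 | push {}
  [2] u=1 | in 1111 | out 1111 | prev 0000 | push {0}
  [3] u=2 | in 1111 | out 0101 | prev 0000 | push {1}
  [4] u=3 | in 1111 | out 0000 | ==
  [5] u=0 | in 1111 | out 1111 | ==
  [6] u=1 | in 1111 | out 1111 | ==

Converged values:
  [0] 1111
  [1] 1111
  [2] 0101
  [3] 0000

1111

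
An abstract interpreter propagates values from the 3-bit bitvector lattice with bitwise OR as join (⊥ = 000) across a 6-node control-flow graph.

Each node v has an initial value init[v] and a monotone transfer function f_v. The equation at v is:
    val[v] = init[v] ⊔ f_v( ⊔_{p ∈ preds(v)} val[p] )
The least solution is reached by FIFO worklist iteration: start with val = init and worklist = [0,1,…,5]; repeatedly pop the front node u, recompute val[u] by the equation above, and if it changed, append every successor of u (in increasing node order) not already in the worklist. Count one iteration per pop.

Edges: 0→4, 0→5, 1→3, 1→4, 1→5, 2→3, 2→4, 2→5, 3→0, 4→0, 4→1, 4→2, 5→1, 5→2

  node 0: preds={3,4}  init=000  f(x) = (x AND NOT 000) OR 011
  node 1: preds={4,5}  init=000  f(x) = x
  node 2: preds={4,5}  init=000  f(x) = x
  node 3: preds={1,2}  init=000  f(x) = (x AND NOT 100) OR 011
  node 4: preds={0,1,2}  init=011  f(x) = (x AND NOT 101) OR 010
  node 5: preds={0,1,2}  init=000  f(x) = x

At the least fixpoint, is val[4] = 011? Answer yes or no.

yes

Iteration log — 9 steps:
  step 1. node 0  ⊔preds=011  new=011  old=000  +wl: 
  step 2. node 1  ⊔preds=011  new=011  old=000  +wl: 
  step 3. node 2  ⊔preds=011  new=011  old=000  +wl: 
  step 4. node 3  ⊔preds=011  new=011  old=000  +wl: 0
  step 5. node 4  ⊔preds=011  new=011  stable
  step 6. node 5  ⊔preds=011  new=011  old=000  +wl: 1,2
  step 7. node 0  ⊔preds=011  new=011  stable
  step 8. node 1  ⊔preds=011  new=011  stable
  step 9. node 2  ⊔preds=011  new=011  stable

Least fixpoint reached:
  node 0: 011
  node 1: 011
  node 2: 011
  node 3: 011
  node 4: 011
  node 5: 011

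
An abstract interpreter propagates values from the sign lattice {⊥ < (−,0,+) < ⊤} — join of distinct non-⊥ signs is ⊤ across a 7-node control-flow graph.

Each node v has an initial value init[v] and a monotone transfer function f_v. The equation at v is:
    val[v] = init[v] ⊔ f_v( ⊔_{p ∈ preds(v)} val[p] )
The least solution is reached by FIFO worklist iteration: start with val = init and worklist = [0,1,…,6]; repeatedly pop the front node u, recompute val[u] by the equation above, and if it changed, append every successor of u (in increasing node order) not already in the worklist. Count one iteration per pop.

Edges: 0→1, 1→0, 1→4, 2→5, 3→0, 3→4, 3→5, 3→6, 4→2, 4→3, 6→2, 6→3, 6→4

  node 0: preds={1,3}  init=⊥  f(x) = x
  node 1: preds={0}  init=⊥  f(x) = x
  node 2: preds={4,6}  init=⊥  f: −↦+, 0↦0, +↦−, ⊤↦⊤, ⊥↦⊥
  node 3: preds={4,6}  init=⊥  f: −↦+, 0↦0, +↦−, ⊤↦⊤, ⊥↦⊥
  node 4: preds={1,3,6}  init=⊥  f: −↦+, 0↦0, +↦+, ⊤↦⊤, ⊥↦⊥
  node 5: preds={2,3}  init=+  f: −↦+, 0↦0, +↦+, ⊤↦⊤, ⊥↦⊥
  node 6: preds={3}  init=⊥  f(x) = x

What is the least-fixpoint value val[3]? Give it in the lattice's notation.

⊥

Trace (7 dequeues):
  [1] u=0 | in ⊥ | out ⊥ | ==
  [2] u=1 | in ⊥ | out ⊥ | ==
  [3] u=2 | in ⊥ | out ⊥ | ==
  [4] u=3 | in ⊥ | out ⊥ | ==
  [5] u=4 | in ⊥ | out ⊥ | ==
  [6] u=5 | in ⊥ | out + | ==
  [7] u=6 | in ⊥ | out ⊥ | ==

Converged values:
  [0] ⊥
  [1] ⊥
  [2] ⊥
  [3] ⊥
  [4] ⊥
  [5] +
  [6] ⊥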